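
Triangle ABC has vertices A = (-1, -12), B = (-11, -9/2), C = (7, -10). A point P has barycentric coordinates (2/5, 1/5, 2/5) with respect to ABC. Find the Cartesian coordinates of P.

(1/5, -97/10)

P = (2/5)·A + (1/5)·B + (2/5)·C.
x-coordinate: (2/5)·(-1) + (1/5)·(-11) + (2/5)·7 = 1/5.
y-coordinate: (2/5)·(-12) + (1/5)·(-9/2) + (2/5)·(-10) = -97/10.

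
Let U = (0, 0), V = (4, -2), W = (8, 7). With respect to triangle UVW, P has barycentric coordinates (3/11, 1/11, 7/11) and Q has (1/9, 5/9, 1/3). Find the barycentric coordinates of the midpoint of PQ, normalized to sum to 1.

(19/99, 32/99, 16/33)

Since both coordinate triples sum to 1, the midpoint's barycentrics are the componentwise average.
(3/11+1/9)/2 = 19/99; similarly 32/99 and 16/33.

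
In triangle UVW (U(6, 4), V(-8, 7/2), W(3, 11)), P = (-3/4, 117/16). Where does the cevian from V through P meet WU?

Barycentric coordinates of P with respect to UVW: (1/8, 3/8, 1/2).
On side WU the V-coordinate is zero; dropping P's V-weight 3/8 and renormalizing the remaining 1/2 : 1/8 gives weights 4/5, 1/5 on W, U.
Q = (4/5)·(3, 11) + (1/5)·(6, 4) = (18/5, 48/5).

(18/5, 48/5)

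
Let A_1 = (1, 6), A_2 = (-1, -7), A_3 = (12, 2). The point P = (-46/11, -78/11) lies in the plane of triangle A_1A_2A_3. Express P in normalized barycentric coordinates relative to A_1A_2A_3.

Signed area of the reference triangle: [A_1A_2A_3] = ½·(1·(-7−2) + (-1)·(2−6) + 12·(6−(-7))) = ½·(-9 + 4 + 156) = 151/2.
[PA_2A_3] = ½·((-46/11)·(-7−2) + (-1)·(2−(-78/11)) + 12·(-78/11−(-7))) = ½·(414/11 − 100/11 − 12/11) = 151/11, so the A_1-coordinate is (151/11)/(151/2) = 2/11.
[A_1PA_3] = ½·(1·(-78/11−2) + (-46/11)·(2−6) + 12·(6−(-78/11))) = ½·(-100/11 + 184/11 + 1728/11) = 906/11, so the A_2-coordinate is 12/11.
[A_1A_2P] = ½·(1·(-7−(-78/11)) + (-1)·(-78/11−6) + (-46/11)·(6−(-7))) = ½·(1/11 + 144/11 − 598/11) = -453/22, so the A_3-coordinate is -3/11.
Check: 2/11 + 12/11 − 3/11 = 1.

(2/11, 12/11, -3/11)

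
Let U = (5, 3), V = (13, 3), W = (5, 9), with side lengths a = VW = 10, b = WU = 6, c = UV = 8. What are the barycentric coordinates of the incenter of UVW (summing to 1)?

(5/12, 1/4, 1/3)

The incenter has barycentric coordinates proportional to the opposite side lengths: (10 : 6 : 8).
Normalizing by 10+6+8 = 24 gives (5/12, 1/4, 1/3).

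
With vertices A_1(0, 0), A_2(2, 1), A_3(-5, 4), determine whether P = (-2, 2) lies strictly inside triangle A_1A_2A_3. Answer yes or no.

yes

Barycentric coordinates of P: (5/13, 2/13, 6/13).
The three coordinates are positive, positive, positive; a point is interior exactly when all three are positive.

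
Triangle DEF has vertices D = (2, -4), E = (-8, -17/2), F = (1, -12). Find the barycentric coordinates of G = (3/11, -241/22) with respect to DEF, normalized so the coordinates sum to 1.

(1/11, 1/11, 9/11)

Signed area of the reference triangle: [DEF] = ½·(2·(-17/2−(-12)) + (-8)·(-12−(-4)) + 1·(-4−(-17/2))) = ½·(7 + 64 + 9/2) = 151/4.
[GEF] = ½·((3/11)·(-17/2−(-12)) + (-8)·(-12−(-241/22)) + 1·(-241/22−(-17/2))) = ½·(21/22 + 92/11 − 27/11) = 151/44, so the D-coordinate is (151/44)/(151/4) = 1/11.
[DGF] = ½·(2·(-241/22−(-12)) + (3/11)·(-12−(-4)) + 1·(-4−(-241/22))) = ½·(23/11 − 24/11 + 153/22) = 151/44, so the E-coordinate is 1/11.
[DEG] = ½·(2·(-17/2−(-241/22)) + (-8)·(-241/22−(-4)) + (3/11)·(-4−(-17/2))) = ½·(54/11 + 612/11 + 27/22) = 1359/44, so the F-coordinate is 9/11.
Check: 1/11 + 1/11 + 9/11 = 1.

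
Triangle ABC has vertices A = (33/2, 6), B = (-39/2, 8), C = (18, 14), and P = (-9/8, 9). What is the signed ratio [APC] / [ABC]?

[ABC] = ½·((33/2)·(8−14) + (-39/2)·(14−6) + 18·(6−8)) = ½·(-99 − 156 − 36) = -291/2.
[APC] = ½·((33/2)·(9−14) + (-9/8)·(14−6) + 18·(6−9)) = ½·(-165/2 − 9 − 54) = -291/4, so the ratio is (-291/4)/(-291/2) = 1/2.

1/2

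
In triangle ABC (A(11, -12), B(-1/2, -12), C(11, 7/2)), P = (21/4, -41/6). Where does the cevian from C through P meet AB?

Barycentric coordinates of P with respect to ABC: (1/6, 1/2, 1/3).
On side AB the C-coordinate is zero; dropping P's C-weight 1/3 and renormalizing the remaining 1/6 : 1/2 gives weights 1/4, 3/4 on A, B.
Q = (1/4)·(11, -12) + (3/4)·(-1/2, -12) = (19/8, -12).

(19/8, -12)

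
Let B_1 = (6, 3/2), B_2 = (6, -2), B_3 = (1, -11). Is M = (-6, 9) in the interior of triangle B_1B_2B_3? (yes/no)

no

Barycentric coordinates of M: (326/35, -75/7, 12/5).
The three coordinates are positive, negative, positive; a point is interior exactly when all three are positive.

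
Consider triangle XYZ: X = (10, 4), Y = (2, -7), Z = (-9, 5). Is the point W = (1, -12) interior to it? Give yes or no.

Barycentric coordinates of W: (-67/217, 313/217, -29/217).
The three coordinates are negative, positive, negative; a point is interior exactly when all three are positive.

no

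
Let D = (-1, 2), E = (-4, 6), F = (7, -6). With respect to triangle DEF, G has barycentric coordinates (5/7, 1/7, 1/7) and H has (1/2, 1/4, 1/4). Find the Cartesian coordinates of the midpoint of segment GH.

(-1/56, 17/14)

Barycentric coordinates of the midpoint are the average: (17/28, 11/56, 11/56).
Converting: (17/28)·D + (11/56)·E + (11/56)·F = (-1/56, 17/14).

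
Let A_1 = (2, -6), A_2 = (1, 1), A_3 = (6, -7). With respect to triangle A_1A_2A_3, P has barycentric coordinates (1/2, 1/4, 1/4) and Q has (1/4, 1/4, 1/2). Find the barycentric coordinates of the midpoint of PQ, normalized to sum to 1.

Since both coordinate triples sum to 1, the midpoint's barycentrics are the componentwise average.
(1/2+1/4)/2 = 3/8; similarly 1/4 and 3/8.

(3/8, 1/4, 3/8)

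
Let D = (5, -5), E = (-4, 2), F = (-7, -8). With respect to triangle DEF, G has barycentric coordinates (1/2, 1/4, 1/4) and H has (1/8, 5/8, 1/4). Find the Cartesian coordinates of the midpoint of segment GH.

Barycentric coordinates of the midpoint are the average: (5/16, 7/16, 1/4).
Converting: (5/16)·D + (7/16)·E + (1/4)·F = (-31/16, -43/16).

(-31/16, -43/16)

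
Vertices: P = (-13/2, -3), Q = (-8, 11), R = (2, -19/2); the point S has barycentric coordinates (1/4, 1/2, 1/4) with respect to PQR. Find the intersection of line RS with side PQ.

(-15/2, 19/3)

Line RS meets PQ where the R-coordinate vanishes; zeroing S's R-weight and renormalizing leaves P, Q-weights 1/4 : 1/2 → (1/3, 2/3).
So T = (1/3)·P + (2/3)·Q = (-15/2, 19/3).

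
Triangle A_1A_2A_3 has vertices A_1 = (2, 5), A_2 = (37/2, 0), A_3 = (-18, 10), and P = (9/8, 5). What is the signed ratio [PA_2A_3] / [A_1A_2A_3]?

1/2

[A_1A_2A_3] = ½·(2·(0−10) + (37/2)·(10−5) + (-18)·(5−0)) = ½·(-20 + 185/2 − 90) = -35/4.
[PA_2A_3] = ½·((9/8)·(0−10) + (37/2)·(10−5) + (-18)·(5−0)) = ½·(-45/4 + 185/2 − 90) = -35/8, so the ratio is (-35/8)/(-35/4) = 1/2.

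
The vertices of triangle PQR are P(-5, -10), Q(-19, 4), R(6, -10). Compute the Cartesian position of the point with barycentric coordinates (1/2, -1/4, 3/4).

S = (1/2)·P + (-1/4)·Q + (3/4)·R.
x-coordinate: (1/2)·(-5) + (-1/4)·(-19) + (3/4)·6 = 27/4.
y-coordinate: (1/2)·(-10) + (-1/4)·4 + (3/4)·(-10) = -27/2.

(27/4, -27/2)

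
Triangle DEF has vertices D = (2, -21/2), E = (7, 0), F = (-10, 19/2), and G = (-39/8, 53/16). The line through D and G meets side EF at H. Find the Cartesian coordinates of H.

(-43/6, 95/12)

Barycentric coordinates of G with respect to DEF: (1/4, 1/8, 5/8).
On side EF the D-coordinate is zero; dropping G's D-weight 1/4 and renormalizing the remaining 1/8 : 5/8 gives weights 1/6, 5/6 on E, F.
H = (1/6)·(7, 0) + (5/6)·(-10, 19/2) = (-43/6, 95/12).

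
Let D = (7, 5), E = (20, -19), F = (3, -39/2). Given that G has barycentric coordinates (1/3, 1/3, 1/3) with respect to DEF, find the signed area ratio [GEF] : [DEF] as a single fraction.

1/3

The signed ratio [GEF]/[DEF] equals the barycentric coordinate of G at vertex D, which is 1/3.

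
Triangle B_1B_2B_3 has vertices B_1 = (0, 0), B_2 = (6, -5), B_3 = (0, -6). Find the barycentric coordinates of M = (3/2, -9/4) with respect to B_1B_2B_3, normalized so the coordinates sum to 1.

Signed area of the reference triangle: [B_1B_2B_3] = ½·(0·(-5−(-6)) + 6·(-6−0) + 0·(0−(-5))) = ½·(0 − 36 + 0) = -18.
[MB_2B_3] = ½·((3/2)·(-5−(-6)) + 6·(-6−(-9/4)) + 0·(-9/4−(-5))) = ½·(3/2 − 45/2 + 0) = -21/2, so the B_1-coordinate is (-21/2)/(-18) = 7/12.
[B_1MB_3] = ½·(0·(-9/4−(-6)) + (3/2)·(-6−0) + 0·(0−(-9/4))) = ½·(0 − 9 + 0) = -9/2, so the B_2-coordinate is 1/4.
[B_1B_2M] = ½·(0·(-5−(-9/4)) + 6·(-9/4−0) + (3/2)·(0−(-5))) = ½·(0 − 27/2 + 15/2) = -3, so the B_3-coordinate is 1/6.

(7/12, 1/4, 1/6)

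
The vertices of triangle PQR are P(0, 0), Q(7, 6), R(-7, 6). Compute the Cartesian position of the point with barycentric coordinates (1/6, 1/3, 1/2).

(-7/6, 5)

S = (1/6)·P + (1/3)·Q + (1/2)·R.
x-coordinate: (1/6)·0 + (1/3)·7 + (1/2)·(-7) = -7/6.
y-coordinate: (1/6)·0 + (1/3)·6 + (1/2)·6 = 5.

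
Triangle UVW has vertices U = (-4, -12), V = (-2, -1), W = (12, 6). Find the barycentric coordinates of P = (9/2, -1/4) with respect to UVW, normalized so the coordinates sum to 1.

(1/4, 1/4, 1/2)

Signed area of the reference triangle: [UVW] = ½·((-4)·(-1−6) + (-2)·(6−(-12)) + 12·(-12−(-1))) = ½·(28 − 36 − 132) = -70.
[PVW] = ½·((9/2)·(-1−6) + (-2)·(6−(-1/4)) + 12·(-1/4−(-1))) = ½·(-63/2 − 25/2 + 9) = -35/2, so the U-coordinate is (-35/2)/(-70) = 1/4.
[UPW] = ½·((-4)·(-1/4−6) + (9/2)·(6−(-12)) + 12·(-12−(-1/4))) = ½·(25 + 81 − 141) = -35/2, so the V-coordinate is 1/4.
[UVP] = ½·((-4)·(-1−(-1/4)) + (-2)·(-1/4−(-12)) + (9/2)·(-12−(-1))) = ½·(3 − 47/2 − 99/2) = -35, so the W-coordinate is 1/2.
Check: 1/4 + 1/4 + 1/2 = 1.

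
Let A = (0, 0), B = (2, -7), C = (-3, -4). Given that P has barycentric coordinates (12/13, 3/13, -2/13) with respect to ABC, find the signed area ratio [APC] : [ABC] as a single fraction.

The signed ratio [APC]/[ABC] equals the barycentric coordinate of P at vertex B, which is 3/13.

3/13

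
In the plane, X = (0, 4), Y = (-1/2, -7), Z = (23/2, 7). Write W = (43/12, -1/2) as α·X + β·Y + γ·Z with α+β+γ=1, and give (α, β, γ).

(1/6, 1/2, 1/3)

Signed area of the reference triangle: [XYZ] = ½·(0·(-7−7) + (-1/2)·(7−4) + (23/2)·(4−(-7))) = ½·(0 − 3/2 + 253/2) = 125/2.
[WYZ] = ½·((43/12)·(-7−7) + (-1/2)·(7−(-1/2)) + (23/2)·(-1/2−(-7))) = ½·(-301/6 − 15/4 + 299/4) = 125/12, so the X-coordinate is (125/12)/(125/2) = 1/6.
[XWZ] = ½·(0·(-1/2−7) + (43/12)·(7−4) + (23/2)·(4−(-1/2))) = ½·(0 + 43/4 + 207/4) = 125/4, so the Y-coordinate is 1/2.
[XYW] = ½·(0·(-7−(-1/2)) + (-1/2)·(-1/2−4) + (43/12)·(4−(-7))) = ½·(0 + 9/4 + 473/12) = 125/6, so the Z-coordinate is 1/3.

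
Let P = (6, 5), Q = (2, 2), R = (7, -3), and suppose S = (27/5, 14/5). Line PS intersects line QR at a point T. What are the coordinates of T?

(9/2, -1/2)

Barycentric coordinates of S with respect to PQR: (3/5, 1/5, 1/5).
On side QR the P-coordinate is zero; dropping S's P-weight 3/5 and renormalizing the remaining 1/5 : 1/5 gives weights 1/2, 1/2 on Q, R.
T = (1/2)·(2, 2) + (1/2)·(7, -3) = (9/2, -1/2).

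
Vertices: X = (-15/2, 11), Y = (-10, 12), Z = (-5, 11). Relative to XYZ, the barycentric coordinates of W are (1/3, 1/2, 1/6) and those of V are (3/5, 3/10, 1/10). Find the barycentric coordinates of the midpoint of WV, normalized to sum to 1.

(7/15, 2/5, 2/15)

Since both coordinate triples sum to 1, the midpoint's barycentrics are the componentwise average.
(1/3+3/5)/2 = 7/15; similarly 2/5 and 2/15.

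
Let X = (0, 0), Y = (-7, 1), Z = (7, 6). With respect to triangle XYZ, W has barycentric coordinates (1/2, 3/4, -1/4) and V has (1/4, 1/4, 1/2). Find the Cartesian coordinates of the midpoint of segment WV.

Barycentric coordinates of the midpoint are the average: (3/8, 1/2, 1/8).
Converting: (3/8)·X + (1/2)·Y + (1/8)·Z = (-21/8, 5/4).

(-21/8, 5/4)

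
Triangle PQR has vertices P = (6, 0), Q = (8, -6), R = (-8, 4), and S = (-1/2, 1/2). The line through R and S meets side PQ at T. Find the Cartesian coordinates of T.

Barycentric coordinates of S with respect to PQR: (1/4, 1/4, 1/2).
On side PQ the R-coordinate is zero; dropping S's R-weight 1/2 and renormalizing the remaining 1/4 : 1/4 gives weights 1/2, 1/2 on P, Q.
T = (1/2)·(6, 0) + (1/2)·(8, -6) = (7, -3).

(7, -3)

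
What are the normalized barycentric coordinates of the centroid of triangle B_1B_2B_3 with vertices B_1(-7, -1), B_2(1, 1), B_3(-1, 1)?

The centroid is the average of the vertices, so each weight is 1/3.

(1/3, 1/3, 1/3)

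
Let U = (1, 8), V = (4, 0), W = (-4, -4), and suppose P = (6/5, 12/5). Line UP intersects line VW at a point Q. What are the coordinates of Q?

Barycentric coordinates of P with respect to UVW: (2/5, 2/5, 1/5).
On side VW the U-coordinate is zero; dropping P's U-weight 2/5 and renormalizing the remaining 2/5 : 1/5 gives weights 2/3, 1/3 on V, W.
Q = (2/3)·(4, 0) + (1/3)·(-4, -4) = (4/3, -4/3).

(4/3, -4/3)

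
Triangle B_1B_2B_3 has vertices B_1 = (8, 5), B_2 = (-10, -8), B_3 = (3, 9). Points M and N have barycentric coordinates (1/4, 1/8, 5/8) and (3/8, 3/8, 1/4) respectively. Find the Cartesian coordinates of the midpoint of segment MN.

(21/16, 7/2)

Barycentric coordinates of the midpoint are the average: (5/16, 1/4, 7/16).
Converting: (5/16)·B_1 + (1/4)·B_2 + (7/16)·B_3 = (21/16, 7/2).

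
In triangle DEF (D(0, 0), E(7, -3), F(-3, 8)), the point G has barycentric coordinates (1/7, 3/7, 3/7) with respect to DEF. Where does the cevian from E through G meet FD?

Line EG meets FD where the E-coordinate vanishes; zeroing G's E-weight and renormalizing leaves F, D-weights 3/7 : 1/7 → (3/4, 1/4).
So H = (3/4)·F + (1/4)·D = (-9/4, 6).

(-9/4, 6)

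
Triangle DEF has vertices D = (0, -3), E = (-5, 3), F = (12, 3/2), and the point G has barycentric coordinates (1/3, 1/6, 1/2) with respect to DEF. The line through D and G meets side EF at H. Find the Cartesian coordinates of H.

(31/4, 15/8)

Line DG meets EF where the D-coordinate vanishes; zeroing G's D-weight and renormalizing leaves E, F-weights 1/6 : 1/2 → (1/4, 3/4).
So H = (1/4)·E + (3/4)·F = (31/4, 15/8).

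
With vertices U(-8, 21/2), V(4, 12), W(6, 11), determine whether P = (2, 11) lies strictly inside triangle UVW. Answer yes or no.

Barycentric coordinates of P: (4/15, 2/15, 3/5).
The three coordinates are positive, positive, positive; a point is interior exactly when all three are positive.

yes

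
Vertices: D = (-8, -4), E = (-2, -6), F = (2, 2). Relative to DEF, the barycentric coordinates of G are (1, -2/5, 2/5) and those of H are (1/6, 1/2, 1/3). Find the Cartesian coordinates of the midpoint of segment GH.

Barycentric coordinates of the midpoint are the average: (7/12, 1/20, 11/30).
Converting: (7/12)·D + (1/20)·E + (11/30)·F = (-121/30, -19/10).

(-121/30, -19/10)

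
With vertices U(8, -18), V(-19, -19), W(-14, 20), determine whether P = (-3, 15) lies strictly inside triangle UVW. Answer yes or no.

Barycentric coordinates of P: (227/524, -77/262, 451/524).
The three coordinates are positive, negative, positive; a point is interior exactly when all three are positive.

no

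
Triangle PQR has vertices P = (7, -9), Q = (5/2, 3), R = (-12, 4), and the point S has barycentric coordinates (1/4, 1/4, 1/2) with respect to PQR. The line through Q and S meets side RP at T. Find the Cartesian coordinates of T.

Line QS meets RP where the Q-coordinate vanishes; zeroing S's Q-weight and renormalizing leaves R, P-weights 1/2 : 1/4 → (2/3, 1/3).
So T = (2/3)·R + (1/3)·P = (-17/3, -1/3).

(-17/3, -1/3)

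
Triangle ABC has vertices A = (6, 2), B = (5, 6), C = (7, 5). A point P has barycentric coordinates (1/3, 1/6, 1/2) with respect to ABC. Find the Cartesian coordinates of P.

P = (1/3)·A + (1/6)·B + (1/2)·C.
x-coordinate: (1/3)·6 + (1/6)·5 + (1/2)·7 = 19/3.
y-coordinate: (1/3)·2 + (1/6)·6 + (1/2)·5 = 25/6.

(19/3, 25/6)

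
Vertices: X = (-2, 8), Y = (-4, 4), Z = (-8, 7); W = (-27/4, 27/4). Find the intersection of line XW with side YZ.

Barycentric coordinates of W with respect to XYZ: (1/8, 1/8, 3/4).
On side YZ the X-coordinate is zero; dropping W's X-weight 1/8 and renormalizing the remaining 1/8 : 3/4 gives weights 1/7, 6/7 on Y, Z.
V = (1/7)·(-4, 4) + (6/7)·(-8, 7) = (-52/7, 46/7).

(-52/7, 46/7)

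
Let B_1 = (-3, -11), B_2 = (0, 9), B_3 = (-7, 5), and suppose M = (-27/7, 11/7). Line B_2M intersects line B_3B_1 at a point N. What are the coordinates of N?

(-27/5, -7/5)

Barycentric coordinates of M with respect to B_1B_2B_3: (2/7, 2/7, 3/7).
On side B_3B_1 the B_2-coordinate is zero; dropping M's B_2-weight 2/7 and renormalizing the remaining 3/7 : 2/7 gives weights 3/5, 2/5 on B_3, B_1.
N = (3/5)·(-7, 5) + (2/5)·(-3, -11) = (-27/5, -7/5).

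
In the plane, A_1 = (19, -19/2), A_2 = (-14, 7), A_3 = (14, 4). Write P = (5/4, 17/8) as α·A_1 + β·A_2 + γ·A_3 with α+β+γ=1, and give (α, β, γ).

(1/4, 1/2, 1/4)

Signed area of the reference triangle: [A_1A_2A_3] = ½·(19·(7−4) + (-14)·(4−(-19/2)) + 14·(-19/2−7)) = ½·(57 − 189 − 231) = -363/2.
[PA_2A_3] = ½·((5/4)·(7−4) + (-14)·(4−(17/8)) + 14·(17/8−7)) = ½·(15/4 − 105/4 − 273/4) = -363/8, so the A_1-coordinate is (-363/8)/(-363/2) = 1/4.
[A_1PA_3] = ½·(19·(17/8−4) + (5/4)·(4−(-19/2)) + 14·(-19/2−(17/8))) = ½·(-285/8 + 135/8 − 651/4) = -363/4, so the A_2-coordinate is 1/2.
[A_1A_2P] = ½·(19·(7−(17/8)) + (-14)·(17/8−(-19/2)) + (5/4)·(-19/2−7)) = ½·(741/8 − 651/4 − 165/8) = -363/8, so the A_3-coordinate is 1/4.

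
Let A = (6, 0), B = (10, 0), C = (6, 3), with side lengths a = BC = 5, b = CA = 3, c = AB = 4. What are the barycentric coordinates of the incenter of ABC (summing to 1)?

(5/12, 1/4, 1/3)

The incenter has barycentric coordinates proportional to the opposite side lengths: (5 : 3 : 4).
Normalizing by 5+3+4 = 12 gives (5/12, 1/4, 1/3).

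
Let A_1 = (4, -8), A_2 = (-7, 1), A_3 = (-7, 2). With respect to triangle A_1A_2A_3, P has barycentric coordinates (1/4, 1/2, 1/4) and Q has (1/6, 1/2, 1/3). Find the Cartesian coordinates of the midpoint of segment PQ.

Barycentric coordinates of the midpoint are the average: (5/24, 1/2, 7/24).
Converting: (5/24)·A_1 + (1/2)·A_2 + (7/24)·A_3 = (-113/24, -7/12).

(-113/24, -7/12)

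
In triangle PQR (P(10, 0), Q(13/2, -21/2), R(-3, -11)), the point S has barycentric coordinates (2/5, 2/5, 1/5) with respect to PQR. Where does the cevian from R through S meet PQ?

(33/4, -21/4)

Line RS meets PQ where the R-coordinate vanishes; zeroing S's R-weight and renormalizing leaves P, Q-weights 2/5 : 2/5 → (1/2, 1/2).
So T = (1/2)·P + (1/2)·Q = (33/4, -21/4).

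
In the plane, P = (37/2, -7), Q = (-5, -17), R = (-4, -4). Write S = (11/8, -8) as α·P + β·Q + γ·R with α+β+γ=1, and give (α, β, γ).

Signed area of the reference triangle: [PQR] = ½·((37/2)·(-17−(-4)) + (-5)·(-4−(-7)) + (-4)·(-7−(-17))) = ½·(-481/2 − 15 − 40) = -591/4.
[SQR] = ½·((11/8)·(-17−(-4)) + (-5)·(-4−(-8)) + (-4)·(-8−(-17))) = ½·(-143/8 − 20 − 36) = -591/16, so the P-coordinate is (-591/16)/(-591/4) = 1/4.
[PSR] = ½·((37/2)·(-8−(-4)) + (11/8)·(-4−(-7)) + (-4)·(-7−(-8))) = ½·(-74 + 33/8 − 4) = -591/16, so the Q-coordinate is 1/4.
[PQS] = ½·((37/2)·(-17−(-8)) + (-5)·(-8−(-7)) + (11/8)·(-7−(-17))) = ½·(-333/2 + 5 + 55/4) = -591/8, so the R-coordinate is 1/2.

(1/4, 1/4, 1/2)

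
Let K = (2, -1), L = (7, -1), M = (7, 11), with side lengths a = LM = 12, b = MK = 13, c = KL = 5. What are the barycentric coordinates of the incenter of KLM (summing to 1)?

(2/5, 13/30, 1/6)

The incenter has barycentric coordinates proportional to the opposite side lengths: (12 : 13 : 5).
Normalizing by 12+13+5 = 30 gives (2/5, 13/30, 1/6).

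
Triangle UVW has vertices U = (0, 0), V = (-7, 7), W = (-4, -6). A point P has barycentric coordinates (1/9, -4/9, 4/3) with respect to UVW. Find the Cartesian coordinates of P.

P = (1/9)·U + (-4/9)·V + (4/3)·W.
x-coordinate: (1/9)·0 + (-4/9)·(-7) + (4/3)·(-4) = -20/9.
y-coordinate: (1/9)·0 + (-4/9)·7 + (4/3)·(-6) = -100/9.

(-20/9, -100/9)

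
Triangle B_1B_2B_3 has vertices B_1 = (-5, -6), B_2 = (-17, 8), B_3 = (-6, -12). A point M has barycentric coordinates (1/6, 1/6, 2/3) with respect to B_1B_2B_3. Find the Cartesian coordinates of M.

(-23/3, -23/3)

M = (1/6)·B_1 + (1/6)·B_2 + (2/3)·B_3.
x-coordinate: (1/6)·(-5) + (1/6)·(-17) + (2/3)·(-6) = -23/3.
y-coordinate: (1/6)·(-6) + (1/6)·8 + (2/3)·(-12) = -23/3.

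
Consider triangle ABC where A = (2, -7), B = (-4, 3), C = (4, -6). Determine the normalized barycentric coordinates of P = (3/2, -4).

Signed area of the reference triangle: [ABC] = ½·(2·(3−(-6)) + (-4)·(-6−(-7)) + 4·(-7−3)) = ½·(18 − 4 − 40) = -13.
[PBC] = ½·((3/2)·(3−(-6)) + (-4)·(-6−(-4)) + 4·(-4−3)) = ½·(27/2 + 8 − 28) = -13/4, so the A-coordinate is (-13/4)/(-13) = 1/4.
[APC] = ½·(2·(-4−(-6)) + (3/2)·(-6−(-7)) + 4·(-7−(-4))) = ½·(4 + 3/2 − 12) = -13/4, so the B-coordinate is 1/4.
[ABP] = ½·(2·(3−(-4)) + (-4)·(-4−(-7)) + (3/2)·(-7−3)) = ½·(14 − 12 − 15) = -13/2, so the C-coordinate is 1/2.

(1/4, 1/4, 1/2)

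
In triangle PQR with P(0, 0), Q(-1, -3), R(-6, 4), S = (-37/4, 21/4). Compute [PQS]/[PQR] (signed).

[PQR] = ½·(0·(-3−4) + (-1)·(4−0) + (-6)·(0−(-3))) = ½·(0 − 4 − 18) = -11.
[PQS] = ½·(0·(-3−(21/4)) + (-1)·(21/4−0) + (-37/4)·(0−(-3))) = ½·(0 − 21/4 − 111/4) = -33/2, so the ratio is (-33/2)/(-11) = 3/2.

3/2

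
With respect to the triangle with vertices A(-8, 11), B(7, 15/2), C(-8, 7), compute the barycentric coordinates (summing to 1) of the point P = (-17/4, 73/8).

Signed area of the reference triangle: [ABC] = ½·((-8)·(15/2−7) + 7·(7−11) + (-8)·(11−(15/2))) = ½·(-4 − 28 − 28) = -30.
[PBC] = ½·((-17/4)·(15/2−7) + 7·(7−(73/8)) + (-8)·(73/8−(15/2))) = ½·(-17/8 − 119/8 − 13) = -15, so the A-coordinate is (-15)/(-30) = 1/2.
[APC] = ½·((-8)·(73/8−7) + (-17/4)·(7−11) + (-8)·(11−(73/8))) = ½·(-17 + 17 − 15) = -15/2, so the B-coordinate is 1/4.
[ABP] = ½·((-8)·(15/2−(73/8)) + 7·(73/8−11) + (-17/4)·(11−(15/2))) = ½·(13 − 105/8 − 119/8) = -15/2, so the C-coordinate is 1/4.
Check: 1/2 + 1/4 + 1/4 = 1.

(1/2, 1/4, 1/4)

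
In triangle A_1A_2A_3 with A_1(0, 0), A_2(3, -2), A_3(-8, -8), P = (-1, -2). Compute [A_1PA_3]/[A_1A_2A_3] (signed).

1/5

[A_1A_2A_3] = ½·(0·(-2−(-8)) + 3·(-8−0) + (-8)·(0−(-2))) = ½·(0 − 24 − 16) = -20.
[A_1PA_3] = ½·(0·(-2−(-8)) + (-1)·(-8−0) + (-8)·(0−(-2))) = ½·(0 + 8 − 16) = -4, so the ratio is (-4)/(-20) = 1/5.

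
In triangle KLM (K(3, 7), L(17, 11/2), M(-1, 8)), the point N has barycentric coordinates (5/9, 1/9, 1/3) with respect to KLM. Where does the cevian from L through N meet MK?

Line LN meets MK where the L-coordinate vanishes; zeroing N's L-weight and renormalizing leaves M, K-weights 1/3 : 5/9 → (3/8, 5/8).
So J = (3/8)·M + (5/8)·K = (3/2, 59/8).

(3/2, 59/8)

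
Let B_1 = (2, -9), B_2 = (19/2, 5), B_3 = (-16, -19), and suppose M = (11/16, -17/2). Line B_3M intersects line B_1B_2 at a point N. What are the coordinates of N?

Barycentric coordinates of M with respect to B_1B_2B_3: (3/4, 1/8, 1/8).
On side B_1B_2 the B_3-coordinate is zero; dropping M's B_3-weight 1/8 and renormalizing the remaining 3/4 : 1/8 gives weights 6/7, 1/7 on B_1, B_2.
N = (6/7)·(2, -9) + (1/7)·(19/2, 5) = (43/14, -7).

(43/14, -7)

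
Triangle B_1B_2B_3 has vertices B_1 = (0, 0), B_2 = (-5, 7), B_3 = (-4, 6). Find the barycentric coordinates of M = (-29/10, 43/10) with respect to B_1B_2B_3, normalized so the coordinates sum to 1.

(3/10, 1/10, 3/5)

Signed area of the reference triangle: [B_1B_2B_3] = ½·(0·(7−6) + (-5)·(6−0) + (-4)·(0−7)) = ½·(0 − 30 + 28) = -1.
[MB_2B_3] = ½·((-29/10)·(7−6) + (-5)·(6−(43/10)) + (-4)·(43/10−7)) = ½·(-29/10 − 17/2 + 54/5) = -3/10, so the B_1-coordinate is (-3/10)/(-1) = 3/10.
[B_1MB_3] = ½·(0·(43/10−6) + (-29/10)·(6−0) + (-4)·(0−(43/10))) = ½·(0 − 87/5 + 86/5) = -1/10, so the B_2-coordinate is 1/10.
[B_1B_2M] = ½·(0·(7−(43/10)) + (-5)·(43/10−0) + (-29/10)·(0−7)) = ½·(0 − 43/2 + 203/10) = -3/5, so the B_3-coordinate is 3/5.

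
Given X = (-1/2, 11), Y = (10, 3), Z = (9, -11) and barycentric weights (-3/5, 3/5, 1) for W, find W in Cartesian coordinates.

W = (-3/5)·X + (3/5)·Y + 1·Z.
x-coordinate: (-3/5)·(-1/2) + (3/5)·10 + 1·9 = 153/10.
y-coordinate: (-3/5)·11 + (3/5)·3 + 1·(-11) = -79/5.

(153/10, -79/5)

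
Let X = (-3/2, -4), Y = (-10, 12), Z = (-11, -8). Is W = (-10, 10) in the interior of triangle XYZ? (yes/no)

Barycentric coordinates of W: (1/93, 167/186, 17/186).
The three coordinates are positive, positive, positive; a point is interior exactly when all three are positive.

yes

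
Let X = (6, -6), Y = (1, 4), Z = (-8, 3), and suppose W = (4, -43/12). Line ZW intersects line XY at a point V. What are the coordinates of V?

Barycentric coordinates of W with respect to XYZ: (3/4, 1/6, 1/12).
On side XY the Z-coordinate is zero; dropping W's Z-weight 1/12 and renormalizing the remaining 3/4 : 1/6 gives weights 9/11, 2/11 on X, Y.
V = (9/11)·(6, -6) + (2/11)·(1, 4) = (56/11, -46/11).

(56/11, -46/11)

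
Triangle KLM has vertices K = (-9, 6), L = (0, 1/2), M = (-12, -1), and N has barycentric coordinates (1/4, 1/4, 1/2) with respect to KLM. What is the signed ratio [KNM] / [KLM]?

The signed ratio [KNM]/[KLM] equals the barycentric coordinate of N at vertex L, which is 1/4.

1/4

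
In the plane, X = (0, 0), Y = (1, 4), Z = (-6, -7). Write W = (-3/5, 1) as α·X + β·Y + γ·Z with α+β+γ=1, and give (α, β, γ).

(1/5, 3/5, 1/5)

Signed area of the reference triangle: [XYZ] = ½·(0·(4−(-7)) + 1·(-7−0) + (-6)·(0−4)) = ½·(0 − 7 + 24) = 17/2.
[WYZ] = ½·((-3/5)·(4−(-7)) + 1·(-7−1) + (-6)·(1−4)) = ½·(-33/5 − 8 + 18) = 17/10, so the X-coordinate is (17/10)/(17/2) = 1/5.
[XWZ] = ½·(0·(1−(-7)) + (-3/5)·(-7−0) + (-6)·(0−1)) = ½·(0 + 21/5 + 6) = 51/10, so the Y-coordinate is 3/5.
[XYW] = ½·(0·(4−1) + 1·(1−0) + (-3/5)·(0−4)) = ½·(0 + 1 + 12/5) = 17/10, so the Z-coordinate is 1/5.
Check: 1/5 + 3/5 + 1/5 = 1.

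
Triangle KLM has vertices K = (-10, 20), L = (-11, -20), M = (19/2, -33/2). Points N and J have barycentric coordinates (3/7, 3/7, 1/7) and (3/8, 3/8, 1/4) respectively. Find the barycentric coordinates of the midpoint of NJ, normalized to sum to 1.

Since both coordinate triples sum to 1, the midpoint's barycentrics are the componentwise average.
(3/7+3/8)/2 = 45/112; similarly 45/112 and 11/56.

(45/112, 45/112, 11/56)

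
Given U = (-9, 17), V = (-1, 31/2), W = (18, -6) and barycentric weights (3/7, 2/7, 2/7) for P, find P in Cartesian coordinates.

P = (3/7)·U + (2/7)·V + (2/7)·W.
x-coordinate: (3/7)·(-9) + (2/7)·(-1) + (2/7)·18 = 1.
y-coordinate: (3/7)·17 + (2/7)·(31/2) + (2/7)·(-6) = 10.

(1, 10)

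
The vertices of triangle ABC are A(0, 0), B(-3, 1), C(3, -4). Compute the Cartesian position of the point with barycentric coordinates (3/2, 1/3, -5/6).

(-7/2, 11/3)

P = (3/2)·A + (1/3)·B + (-5/6)·C.
x-coordinate: (3/2)·0 + (1/3)·(-3) + (-5/6)·3 = -7/2.
y-coordinate: (3/2)·0 + (1/3)·1 + (-5/6)·(-4) = 11/3.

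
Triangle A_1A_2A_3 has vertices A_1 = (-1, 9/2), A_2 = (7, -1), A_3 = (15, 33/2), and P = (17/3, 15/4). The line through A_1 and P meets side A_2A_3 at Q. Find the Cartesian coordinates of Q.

(9, 27/8)

Barycentric coordinates of P with respect to A_1A_2A_3: (1/3, 1/2, 1/6).
On side A_2A_3 the A_1-coordinate is zero; dropping P's A_1-weight 1/3 and renormalizing the remaining 1/2 : 1/6 gives weights 3/4, 1/4 on A_2, A_3.
Q = (3/4)·(7, -1) + (1/4)·(15, 33/2) = (9, 27/8).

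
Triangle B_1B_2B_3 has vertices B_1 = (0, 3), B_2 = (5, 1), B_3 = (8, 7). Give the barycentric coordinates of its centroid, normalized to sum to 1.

(1/3, 1/3, 1/3)

The centroid is the average of the vertices, so each weight is 1/3.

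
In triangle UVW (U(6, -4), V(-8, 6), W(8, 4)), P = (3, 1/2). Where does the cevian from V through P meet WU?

Barycentric coordinates of P with respect to UVW: (1/2, 1/4, 1/4).
On side WU the V-coordinate is zero; dropping P's V-weight 1/4 and renormalizing the remaining 1/4 : 1/2 gives weights 1/3, 2/3 on W, U.
Q = (1/3)·(8, 4) + (2/3)·(6, -4) = (20/3, -4/3).

(20/3, -4/3)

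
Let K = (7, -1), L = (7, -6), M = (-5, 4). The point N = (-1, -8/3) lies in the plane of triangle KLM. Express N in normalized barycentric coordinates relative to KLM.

(-2/3, 1, 2/3)

Signed area of the reference triangle: [KLM] = ½·(7·(-6−4) + 7·(4−(-1)) + (-5)·(-1−(-6))) = ½·(-70 + 35 − 25) = -30.
[NLM] = ½·((-1)·(-6−4) + 7·(4−(-8/3)) + (-5)·(-8/3−(-6))) = ½·(10 + 140/3 − 50/3) = 20, so the K-coordinate is 20/(-30) = -2/3.
[KNM] = ½·(7·(-8/3−4) + (-1)·(4−(-1)) + (-5)·(-1−(-8/3))) = ½·(-140/3 − 5 − 25/3) = -30, so the L-coordinate is 1.
[KLN] = ½·(7·(-6−(-8/3)) + 7·(-8/3−(-1)) + (-1)·(-1−(-6))) = ½·(-70/3 − 35/3 − 5) = -20, so the M-coordinate is 2/3.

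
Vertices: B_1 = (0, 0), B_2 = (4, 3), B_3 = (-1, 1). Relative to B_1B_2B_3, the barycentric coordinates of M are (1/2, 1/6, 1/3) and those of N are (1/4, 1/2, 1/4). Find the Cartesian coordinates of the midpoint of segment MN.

Barycentric coordinates of the midpoint are the average: (3/8, 1/3, 7/24).
Converting: (3/8)·B_1 + (1/3)·B_2 + (7/24)·B_3 = (25/24, 31/24).

(25/24, 31/24)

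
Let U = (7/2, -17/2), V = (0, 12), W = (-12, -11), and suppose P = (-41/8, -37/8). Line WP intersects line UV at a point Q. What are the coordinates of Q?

(7/4, 7/4)

Barycentric coordinates of P with respect to UVW: (1/4, 1/4, 1/2).
On side UV the W-coordinate is zero; dropping P's W-weight 1/2 and renormalizing the remaining 1/4 : 1/4 gives weights 1/2, 1/2 on U, V.
Q = (1/2)·(7/2, -17/2) + (1/2)·(0, 12) = (7/4, 7/4).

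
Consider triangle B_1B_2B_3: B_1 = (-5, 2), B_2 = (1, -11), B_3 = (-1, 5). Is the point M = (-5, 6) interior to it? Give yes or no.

Barycentric coordinates of M: (31/35, -8/35, 12/35).
The three coordinates are positive, negative, positive; a point is interior exactly when all three are positive.

no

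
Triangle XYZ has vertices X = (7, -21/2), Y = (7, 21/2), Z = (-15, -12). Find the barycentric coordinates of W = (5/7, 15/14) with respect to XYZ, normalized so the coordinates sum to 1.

Signed area of the reference triangle: [XYZ] = ½·(7·(21/2−(-12)) + 7·(-12−(-21/2)) + (-15)·(-21/2−(21/2))) = ½·(315/2 − 21/2 + 315) = 231.
[WYZ] = ½·((5/7)·(21/2−(-12)) + 7·(-12−(15/14)) + (-15)·(15/14−(21/2))) = ½·(225/14 − 183/2 + 990/7) = 33, so the X-coordinate is 33/231 = 1/7.
[XWZ] = ½·(7·(15/14−(-12)) + (5/7)·(-12−(-21/2)) + (-15)·(-21/2−(15/14))) = ½·(183/2 − 15/14 + 1215/7) = 132, so the Y-coordinate is 4/7.
[XYW] = ½·(7·(21/2−(15/14)) + 7·(15/14−(-21/2)) + (5/7)·(-21/2−(21/2))) = ½·(66 + 81 − 15) = 66, so the Z-coordinate is 2/7.
Check: 1/7 + 4/7 + 2/7 = 1.

(1/7, 4/7, 2/7)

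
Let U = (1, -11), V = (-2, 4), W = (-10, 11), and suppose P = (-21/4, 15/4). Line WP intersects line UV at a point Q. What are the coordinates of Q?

Barycentric coordinates of P with respect to UVW: (1/4, 1/4, 1/2).
On side UV the W-coordinate is zero; dropping P's W-weight 1/2 and renormalizing the remaining 1/4 : 1/4 gives weights 1/2, 1/2 on U, V.
Q = (1/2)·(1, -11) + (1/2)·(-2, 4) = (-1/2, -7/2).

(-1/2, -7/2)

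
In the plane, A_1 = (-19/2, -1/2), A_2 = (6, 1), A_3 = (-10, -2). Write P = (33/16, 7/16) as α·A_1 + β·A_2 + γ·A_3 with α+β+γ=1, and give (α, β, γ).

(1/8, 3/4, 1/8)

Signed area of the reference triangle: [A_1A_2A_3] = ½·((-19/2)·(1−(-2)) + 6·(-2−(-1/2)) + (-10)·(-1/2−1)) = ½·(-57/2 − 9 + 15) = -45/4.
[PA_2A_3] = ½·((33/16)·(1−(-2)) + 6·(-2−(7/16)) + (-10)·(7/16−1)) = ½·(99/16 − 117/8 + 45/8) = -45/32, so the A_1-coordinate is (-45/32)/(-45/4) = 1/8.
[A_1PA_3] = ½·((-19/2)·(7/16−(-2)) + (33/16)·(-2−(-1/2)) + (-10)·(-1/2−(7/16))) = ½·(-741/32 − 99/32 + 75/8) = -135/16, so the A_2-coordinate is 3/4.
[A_1A_2P] = ½·((-19/2)·(1−(7/16)) + 6·(7/16−(-1/2)) + (33/16)·(-1/2−1)) = ½·(-171/32 + 45/8 − 99/32) = -45/32, so the A_3-coordinate is 1/8.
Check: 1/8 + 3/4 + 1/8 = 1.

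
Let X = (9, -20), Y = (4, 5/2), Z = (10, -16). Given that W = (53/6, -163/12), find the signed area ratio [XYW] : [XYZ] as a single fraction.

[XYZ] = ½·(9·(5/2−(-16)) + 4·(-16−(-20)) + 10·(-20−(5/2))) = ½·(333/2 + 16 − 225) = -85/4.
[XYW] = ½·(9·(5/2−(-163/12)) + 4·(-163/12−(-20)) + (53/6)·(-20−(5/2))) = ½·(579/4 + 77/3 − 795/4) = -85/6, so the ratio is (-85/6)/(-85/4) = 2/3.

2/3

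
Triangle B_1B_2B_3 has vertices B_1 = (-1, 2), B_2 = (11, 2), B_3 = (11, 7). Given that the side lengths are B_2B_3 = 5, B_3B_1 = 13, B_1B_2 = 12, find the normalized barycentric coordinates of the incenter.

(1/6, 13/30, 2/5)

The incenter has barycentric coordinates proportional to the opposite side lengths: (5 : 13 : 12).
Normalizing by 5+13+12 = 30 gives (1/6, 13/30, 2/5).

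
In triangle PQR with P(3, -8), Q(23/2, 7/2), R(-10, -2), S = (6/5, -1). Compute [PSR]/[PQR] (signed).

[PQR] = ½·(3·(7/2−(-2)) + (23/2)·(-2−(-8)) + (-10)·(-8−(7/2))) = ½·(33/2 + 69 + 115) = 401/4.
[PSR] = ½·(3·(-1−(-2)) + (6/5)·(-2−(-8)) + (-10)·(-8−(-1))) = ½·(3 + 36/5 + 70) = 401/10, so the ratio is (401/10)/(401/4) = 2/5.

2/5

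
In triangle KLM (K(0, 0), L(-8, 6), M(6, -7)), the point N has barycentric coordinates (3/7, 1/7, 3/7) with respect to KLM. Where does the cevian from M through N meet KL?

Line MN meets KL where the M-coordinate vanishes; zeroing N's M-weight and renormalizing leaves K, L-weights 3/7 : 1/7 → (3/4, 1/4).
So J = (3/4)·K + (1/4)·L = (-2, 3/2).

(-2, 3/2)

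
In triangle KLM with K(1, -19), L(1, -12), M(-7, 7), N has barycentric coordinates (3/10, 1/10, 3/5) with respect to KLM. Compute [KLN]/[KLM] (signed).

The signed ratio [KLN]/[KLM] equals the barycentric coordinate of N at vertex M, which is 3/5.

3/5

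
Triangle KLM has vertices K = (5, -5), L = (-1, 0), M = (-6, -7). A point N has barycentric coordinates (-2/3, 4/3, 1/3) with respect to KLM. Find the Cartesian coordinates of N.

(-20/3, 1)

N = (-2/3)·K + (4/3)·L + (1/3)·M.
x-coordinate: (-2/3)·5 + (4/3)·(-1) + (1/3)·(-6) = -20/3.
y-coordinate: (-2/3)·(-5) + (4/3)·0 + (1/3)·(-7) = 1.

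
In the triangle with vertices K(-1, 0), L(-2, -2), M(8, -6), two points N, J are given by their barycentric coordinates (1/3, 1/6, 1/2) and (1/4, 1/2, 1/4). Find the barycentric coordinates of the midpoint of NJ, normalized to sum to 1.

Since both coordinate triples sum to 1, the midpoint's barycentrics are the componentwise average.
(1/3+1/4)/2 = 7/24; similarly 1/3 and 3/8.

(7/24, 1/3, 3/8)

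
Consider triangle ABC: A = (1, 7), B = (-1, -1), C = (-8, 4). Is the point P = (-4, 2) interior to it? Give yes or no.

Barycentric coordinates of P: (1/11, 5/11, 5/11).
The three coordinates are positive, positive, positive; a point is interior exactly when all three are positive.

yes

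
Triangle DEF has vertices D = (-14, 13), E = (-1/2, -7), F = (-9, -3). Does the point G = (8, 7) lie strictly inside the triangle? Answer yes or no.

Barycentric coordinates of G: (153/116, 161/58, -359/116).
The three coordinates are positive, positive, negative; a point is interior exactly when all three are positive.

no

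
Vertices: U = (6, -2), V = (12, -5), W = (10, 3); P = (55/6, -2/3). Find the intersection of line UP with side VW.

Barycentric coordinates of P with respect to UVW: (1/3, 1/4, 5/12).
On side VW the U-coordinate is zero; dropping P's U-weight 1/3 and renormalizing the remaining 1/4 : 5/12 gives weights 3/8, 5/8 on V, W.
Q = (3/8)·(12, -5) + (5/8)·(10, 3) = (43/4, 0).

(43/4, 0)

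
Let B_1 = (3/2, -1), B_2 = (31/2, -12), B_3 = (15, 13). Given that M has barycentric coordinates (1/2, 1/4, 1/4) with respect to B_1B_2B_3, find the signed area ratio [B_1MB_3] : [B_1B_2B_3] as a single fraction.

1/4

The signed ratio [B_1MB_3]/[B_1B_2B_3] equals the barycentric coordinate of M at vertex B_2, which is 1/4.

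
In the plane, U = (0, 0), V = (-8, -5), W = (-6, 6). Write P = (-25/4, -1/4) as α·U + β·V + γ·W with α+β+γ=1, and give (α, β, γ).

Signed area of the reference triangle: [UVW] = ½·(0·(-5−6) + (-8)·(6−0) + (-6)·(0−(-5))) = ½·(0 − 48 − 30) = -39.
[PVW] = ½·((-25/4)·(-5−6) + (-8)·(6−(-1/4)) + (-6)·(-1/4−(-5))) = ½·(275/4 − 50 − 57/2) = -39/8, so the U-coordinate is (-39/8)/(-39) = 1/8.
[UPW] = ½·(0·(-1/4−6) + (-25/4)·(6−0) + (-6)·(0−(-1/4))) = ½·(0 − 75/2 − 3/2) = -39/2, so the V-coordinate is 1/2.
[UVP] = ½·(0·(-5−(-1/4)) + (-8)·(-1/4−0) + (-25/4)·(0−(-5))) = ½·(0 + 2 − 125/4) = -117/8, so the W-coordinate is 3/8.
Check: 1/8 + 1/2 + 3/8 = 1.

(1/8, 1/2, 3/8)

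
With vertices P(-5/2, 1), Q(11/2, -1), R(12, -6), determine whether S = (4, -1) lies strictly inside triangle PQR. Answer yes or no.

Barycentric coordinates of S: (5/18, 11/18, 1/9).
The three coordinates are positive, positive, positive; a point is interior exactly when all three are positive.

yes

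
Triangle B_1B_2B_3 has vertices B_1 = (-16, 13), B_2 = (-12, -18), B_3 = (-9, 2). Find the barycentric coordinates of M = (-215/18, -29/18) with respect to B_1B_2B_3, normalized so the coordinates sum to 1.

(5/18, 1/3, 7/18)

Signed area of the reference triangle: [B_1B_2B_3] = ½·((-16)·(-18−2) + (-12)·(2−13) + (-9)·(13−(-18))) = ½·(320 + 132 − 279) = 173/2.
[MB_2B_3] = ½·((-215/18)·(-18−2) + (-12)·(2−(-29/18)) + (-9)·(-29/18−(-18))) = ½·(2150/9 − 130/3 − 295/2) = 865/36, so the B_1-coordinate is (865/36)/(173/2) = 5/18.
[B_1MB_3] = ½·((-16)·(-29/18−2) + (-215/18)·(2−13) + (-9)·(13−(-29/18))) = ½·(520/9 + 2365/18 − 263/2) = 173/6, so the B_2-coordinate is 1/3.
[B_1B_2M] = ½·((-16)·(-18−(-29/18)) + (-12)·(-29/18−13) + (-215/18)·(13−(-18))) = ½·(2360/9 + 526/3 − 6665/18) = 1211/36, so the B_3-coordinate is 7/18.
Check: 5/18 + 1/3 + 7/18 = 1.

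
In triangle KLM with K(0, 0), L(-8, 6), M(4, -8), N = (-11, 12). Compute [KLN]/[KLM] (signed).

-3/4

[KLM] = ½·(0·(6−(-8)) + (-8)·(-8−0) + 4·(0−6)) = ½·(0 + 64 − 24) = 20.
[KLN] = ½·(0·(6−12) + (-8)·(12−0) + (-11)·(0−6)) = ½·(0 − 96 + 66) = -15, so the ratio is (-15)/20 = -3/4.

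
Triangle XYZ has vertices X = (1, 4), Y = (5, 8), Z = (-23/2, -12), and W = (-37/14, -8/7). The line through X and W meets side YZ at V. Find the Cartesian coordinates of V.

Barycentric coordinates of W with respect to XYZ: (1/7, 3/7, 3/7).
On side YZ the X-coordinate is zero; dropping W's X-weight 1/7 and renormalizing the remaining 3/7 : 3/7 gives weights 1/2, 1/2 on Y, Z.
V = (1/2)·(5, 8) + (1/2)·(-23/2, -12) = (-13/4, -2).

(-13/4, -2)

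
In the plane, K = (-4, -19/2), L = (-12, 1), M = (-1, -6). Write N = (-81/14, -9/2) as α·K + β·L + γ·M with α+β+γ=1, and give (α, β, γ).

(2/7, 5/14, 5/14)

Signed area of the reference triangle: [KLM] = ½·((-4)·(1−(-6)) + (-12)·(-6−(-19/2)) + (-1)·(-19/2−1)) = ½·(-28 − 42 + 21/2) = -119/4.
[NLM] = ½·((-81/14)·(1−(-6)) + (-12)·(-6−(-9/2)) + (-1)·(-9/2−1)) = ½·(-81/2 + 18 + 11/2) = -17/2, so the K-coordinate is (-17/2)/(-119/4) = 2/7.
[KNM] = ½·((-4)·(-9/2−(-6)) + (-81/14)·(-6−(-19/2)) + (-1)·(-19/2−(-9/2))) = ½·(-6 − 81/4 + 5) = -85/8, so the L-coordinate is 5/14.
[KLN] = ½·((-4)·(1−(-9/2)) + (-12)·(-9/2−(-19/2)) + (-81/14)·(-19/2−1)) = ½·(-22 − 60 + 243/4) = -85/8, so the M-coordinate is 5/14.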